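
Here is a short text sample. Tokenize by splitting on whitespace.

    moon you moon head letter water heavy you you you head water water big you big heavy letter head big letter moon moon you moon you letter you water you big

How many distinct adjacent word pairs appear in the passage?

25

31 tokens → 30 bigram windows in total.
Repeated bigrams (each contributes count−1 duplicates):
  moon you: 3
  you big: 2
  you moon: 2
  you you: 2
5 duplicate windows → 30 − 5 = 25 distinct.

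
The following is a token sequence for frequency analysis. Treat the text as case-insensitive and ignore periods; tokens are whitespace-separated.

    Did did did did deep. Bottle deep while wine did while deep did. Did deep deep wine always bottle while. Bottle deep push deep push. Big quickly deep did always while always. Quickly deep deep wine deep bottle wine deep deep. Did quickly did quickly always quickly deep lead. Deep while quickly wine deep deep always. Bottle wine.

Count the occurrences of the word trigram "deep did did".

Scanning the 56 overlapping trigram windows for "deep did did":
  position 12–14: deep did did

1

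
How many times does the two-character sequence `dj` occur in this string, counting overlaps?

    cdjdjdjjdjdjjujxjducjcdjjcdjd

Sliding a length-2 window over the 29 characters (28 positions):
  position 2–3: dj
  position 4–5: dj
  position 6–7: dj
  position 9–10: dj
  position 11–12: dj
  position 23–24: dj
  position 27–28: dj

7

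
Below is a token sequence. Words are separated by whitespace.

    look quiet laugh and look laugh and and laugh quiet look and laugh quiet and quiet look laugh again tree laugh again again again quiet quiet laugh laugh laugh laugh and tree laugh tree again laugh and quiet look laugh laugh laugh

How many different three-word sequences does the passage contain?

42 tokens → 40 trigram windows in total.
Repeated trigrams (each contributes count−1 duplicates):
  laugh laugh laugh: 3
  and laugh quiet: 2
  and quiet look: 2
  quiet look laugh: 2
5 duplicate windows → 40 − 5 = 35 distinct.

35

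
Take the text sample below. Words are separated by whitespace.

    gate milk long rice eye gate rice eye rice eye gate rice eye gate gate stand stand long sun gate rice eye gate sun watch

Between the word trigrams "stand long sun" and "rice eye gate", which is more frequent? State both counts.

"stand long sun": 1 occurrence
"rice eye gate": 4 occurrences

"rice eye gate" (4 vs 1)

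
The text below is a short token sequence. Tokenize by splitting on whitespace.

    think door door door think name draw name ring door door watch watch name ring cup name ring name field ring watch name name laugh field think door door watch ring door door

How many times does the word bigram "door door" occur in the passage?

Scanning the 32 overlapping bigram windows for "door door":
  position 2–3: door door
  position 3–4: door door
  position 10–11: door door
  position 28–29: door door
  position 32–33: door door

5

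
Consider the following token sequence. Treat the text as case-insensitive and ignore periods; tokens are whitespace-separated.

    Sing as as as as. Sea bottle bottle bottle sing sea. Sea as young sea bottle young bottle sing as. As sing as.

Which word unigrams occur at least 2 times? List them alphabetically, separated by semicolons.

Unigram counts meeting the condition (at least 2 times):
  as: 8
  bottle: 5
  sea: 4
  sing: 4
  young: 2

as; bottle; sea; sing; young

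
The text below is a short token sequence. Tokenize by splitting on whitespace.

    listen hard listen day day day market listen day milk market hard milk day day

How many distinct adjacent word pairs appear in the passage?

11

15 tokens → 14 bigram windows in total.
Repeated bigrams (each contributes count−1 duplicates):
  day day: 3
  listen day: 2
3 duplicate windows → 14 − 3 = 11 distinct.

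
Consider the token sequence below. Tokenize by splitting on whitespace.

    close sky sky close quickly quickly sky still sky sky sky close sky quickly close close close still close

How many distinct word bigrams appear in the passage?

19 tokens → 18 bigram windows in total.
Repeated bigrams (each contributes count−1 duplicates):
  sky sky: 3
  close close: 2
  close sky: 2
  sky close: 2
5 duplicate windows → 18 − 5 = 13 distinct.

13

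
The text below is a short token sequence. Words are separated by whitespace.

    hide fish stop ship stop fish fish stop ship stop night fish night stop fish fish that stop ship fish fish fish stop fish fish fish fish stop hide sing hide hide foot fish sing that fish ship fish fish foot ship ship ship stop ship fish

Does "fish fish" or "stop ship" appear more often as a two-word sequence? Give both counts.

"fish fish": 8 occurrences
"stop ship": 4 occurrences

"fish fish" (8 vs 4)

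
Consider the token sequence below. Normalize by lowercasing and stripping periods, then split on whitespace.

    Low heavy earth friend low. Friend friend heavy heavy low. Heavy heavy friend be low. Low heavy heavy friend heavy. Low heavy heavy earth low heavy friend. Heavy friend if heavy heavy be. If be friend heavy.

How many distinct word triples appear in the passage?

30

37 tokens → 35 trigram windows in total.
Repeated trigrams (each contributes count−1 duplicates):
  low heavy heavy: 3
  heavy friend heavy: 2
  heavy heavy friend: 2
  heavy low heavy: 2
5 duplicate windows → 35 − 5 = 30 distinct.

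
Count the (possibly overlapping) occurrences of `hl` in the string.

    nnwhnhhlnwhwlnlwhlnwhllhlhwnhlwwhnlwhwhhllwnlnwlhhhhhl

Sliding a length-2 window over the 54 characters (53 positions):
  position 7–8: hl
  position 17–18: hl
  position 21–22: hl
  position 24–25: hl
  position 29–30: hl
  position 40–41: hl
  position 53–54: hl

7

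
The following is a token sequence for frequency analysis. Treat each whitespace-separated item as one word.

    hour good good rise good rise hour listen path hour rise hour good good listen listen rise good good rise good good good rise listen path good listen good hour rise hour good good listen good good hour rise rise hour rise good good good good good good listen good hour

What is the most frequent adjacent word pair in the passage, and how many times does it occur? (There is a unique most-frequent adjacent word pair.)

Bigram frequencies (highest first):
  good good: 12
  good rise: 4
  rise good: 4
  rise hour: 4
  hour rise: 4
  good listen: 4
  … (11 more, each ≤ 3)

"good good", 12 times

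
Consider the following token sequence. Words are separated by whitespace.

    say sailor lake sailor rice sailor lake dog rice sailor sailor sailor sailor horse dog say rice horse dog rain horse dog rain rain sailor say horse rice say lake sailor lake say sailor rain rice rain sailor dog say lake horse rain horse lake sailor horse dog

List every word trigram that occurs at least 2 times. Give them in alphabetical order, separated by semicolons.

horse dog rain; sailor horse dog; sailor sailor sailor

Trigram counts meeting the condition (at least 2 times):
  horse dog rain: 2
  sailor horse dog: 2
  sailor sailor sailor: 2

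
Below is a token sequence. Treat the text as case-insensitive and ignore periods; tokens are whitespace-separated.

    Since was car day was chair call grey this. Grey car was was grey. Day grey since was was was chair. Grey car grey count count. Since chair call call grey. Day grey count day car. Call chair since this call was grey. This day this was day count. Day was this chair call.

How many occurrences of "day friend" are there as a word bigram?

Scanning the 53 overlapping bigram windows for "day friend":
  (none found)

0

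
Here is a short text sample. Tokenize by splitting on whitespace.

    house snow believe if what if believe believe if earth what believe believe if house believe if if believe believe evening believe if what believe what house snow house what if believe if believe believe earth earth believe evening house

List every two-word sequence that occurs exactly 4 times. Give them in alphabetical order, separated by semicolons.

Bigram counts meeting the condition (exactly 4 times):
  believe believe: 4
  if believe: 4

believe believe; if believe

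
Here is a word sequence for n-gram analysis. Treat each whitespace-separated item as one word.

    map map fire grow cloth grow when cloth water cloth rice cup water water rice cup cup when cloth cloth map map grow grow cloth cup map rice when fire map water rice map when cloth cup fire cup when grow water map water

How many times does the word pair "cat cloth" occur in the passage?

0

Scanning the 43 overlapping bigram windows for "cat cloth":
  (none found)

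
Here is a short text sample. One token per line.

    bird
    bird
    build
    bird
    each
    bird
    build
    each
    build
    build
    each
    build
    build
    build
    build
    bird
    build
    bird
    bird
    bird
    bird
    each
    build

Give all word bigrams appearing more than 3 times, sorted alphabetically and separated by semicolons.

Bigram counts meeting the condition (more than 3 times):
  bird bird: 4
  build build: 4

bird bird; build build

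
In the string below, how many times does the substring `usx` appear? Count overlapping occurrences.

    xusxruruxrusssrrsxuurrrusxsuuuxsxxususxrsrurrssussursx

Sliding a length-3 window over the 54 characters (52 positions):
  position 2–4: usx
  position 24–26: usx
  position 37–39: usx

3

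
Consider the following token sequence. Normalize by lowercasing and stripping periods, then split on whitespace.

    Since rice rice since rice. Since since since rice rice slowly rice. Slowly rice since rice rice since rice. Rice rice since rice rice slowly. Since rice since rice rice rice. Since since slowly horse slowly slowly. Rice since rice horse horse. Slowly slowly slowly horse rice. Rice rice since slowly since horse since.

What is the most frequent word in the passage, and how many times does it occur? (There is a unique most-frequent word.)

Unigram frequencies (highest first):
  rice: 23
  since: 16
  slowly: 10
  horse: 5

"rice", 23 times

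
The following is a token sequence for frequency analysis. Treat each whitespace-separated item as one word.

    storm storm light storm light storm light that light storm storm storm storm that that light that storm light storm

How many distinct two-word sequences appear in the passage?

20 tokens → 19 bigram windows in total.
Repeated bigrams (each contributes count−1 duplicates):
  light storm: 4
  storm light: 4
  storm storm: 4
  light that: 2
  that light: 2
11 duplicate windows → 19 − 11 = 8 distinct.

8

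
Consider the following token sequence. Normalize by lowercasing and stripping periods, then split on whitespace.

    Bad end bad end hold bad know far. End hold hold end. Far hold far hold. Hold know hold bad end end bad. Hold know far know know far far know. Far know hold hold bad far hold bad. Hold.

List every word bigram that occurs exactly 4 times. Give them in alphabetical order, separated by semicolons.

Bigram counts meeting the condition (exactly 4 times):
  hold bad: 4
  know far: 4

hold bad; know far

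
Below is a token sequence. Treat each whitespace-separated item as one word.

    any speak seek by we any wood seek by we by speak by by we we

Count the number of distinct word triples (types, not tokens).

13

16 tokens → 14 trigram windows in total.
Repeated trigrams (each contributes count−1 duplicates):
  seek by we: 2
1 duplicate windows → 14 − 1 = 13 distinct.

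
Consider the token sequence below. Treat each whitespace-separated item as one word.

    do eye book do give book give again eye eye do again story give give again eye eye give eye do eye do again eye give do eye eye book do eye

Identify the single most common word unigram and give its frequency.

"eye", 11 times

Unigram frequencies (highest first):
  eye: 11
  do: 7
  give: 6
  again: 4
  book: 3
  story: 1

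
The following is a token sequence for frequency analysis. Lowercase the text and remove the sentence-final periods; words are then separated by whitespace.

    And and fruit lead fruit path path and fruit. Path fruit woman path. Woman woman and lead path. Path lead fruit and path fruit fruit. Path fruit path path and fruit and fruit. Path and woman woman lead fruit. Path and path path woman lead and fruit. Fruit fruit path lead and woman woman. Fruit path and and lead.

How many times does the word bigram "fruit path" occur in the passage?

Scanning the 58 overlapping bigram windows for "fruit path":
  position 5–6: fruit path
  position 9–10: fruit path
  position 25–26: fruit path
  position 27–28: fruit path
  position 33–34: fruit path
  position 39–40: fruit path
  position 49–50: fruit path
  position 55–56: fruit path

8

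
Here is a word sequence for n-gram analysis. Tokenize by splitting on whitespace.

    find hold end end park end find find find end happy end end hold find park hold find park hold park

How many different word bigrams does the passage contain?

15

21 tokens → 20 bigram windows in total.
Repeated bigrams (each contributes count−1 duplicates):
  end end: 2
  find find: 2
  find park: 2
  hold find: 2
  park hold: 2
5 duplicate windows → 20 − 5 = 15 distinct.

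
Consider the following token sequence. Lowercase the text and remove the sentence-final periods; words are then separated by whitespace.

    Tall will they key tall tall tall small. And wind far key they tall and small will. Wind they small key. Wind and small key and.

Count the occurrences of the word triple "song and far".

Scanning the 24 overlapping trigram windows for "song and far":
  (none found)

0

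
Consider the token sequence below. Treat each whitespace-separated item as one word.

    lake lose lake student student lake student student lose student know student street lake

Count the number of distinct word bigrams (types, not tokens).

14 tokens → 13 bigram windows in total.
Repeated bigrams (each contributes count−1 duplicates):
  lake student: 2
  student student: 2
2 duplicate windows → 13 − 2 = 11 distinct.

11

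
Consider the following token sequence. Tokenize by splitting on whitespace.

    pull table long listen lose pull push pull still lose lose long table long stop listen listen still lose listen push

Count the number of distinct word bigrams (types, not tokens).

18

21 tokens → 20 bigram windows in total.
Repeated bigrams (each contributes count−1 duplicates):
  still lose: 2
  table long: 2
2 duplicate windows → 20 − 2 = 18 distinct.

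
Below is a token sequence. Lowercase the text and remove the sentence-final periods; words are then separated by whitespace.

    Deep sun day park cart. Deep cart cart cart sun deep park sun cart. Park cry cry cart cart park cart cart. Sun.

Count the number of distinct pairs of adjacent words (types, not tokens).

16

23 tokens → 22 bigram windows in total.
Repeated bigrams (each contributes count−1 duplicates):
  cart cart: 4
  cart park: 2
  cart sun: 2
  park cart: 2
6 duplicate windows → 22 − 6 = 16 distinct.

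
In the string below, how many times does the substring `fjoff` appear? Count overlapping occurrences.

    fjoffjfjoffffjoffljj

3

Sliding a length-5 window over the 20 characters (16 positions):
  position 1–5: fjoff
  position 7–11: fjoff
  position 13–17: fjoff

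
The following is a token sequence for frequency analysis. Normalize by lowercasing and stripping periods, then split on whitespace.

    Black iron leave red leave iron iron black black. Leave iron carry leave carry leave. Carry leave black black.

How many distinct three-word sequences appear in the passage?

19 tokens → 17 trigram windows in total.
Repeated trigrams (each contributes count−1 duplicates):
  carry leave carry: 2
  leave carry leave: 2
2 duplicate windows → 17 − 2 = 15 distinct.

15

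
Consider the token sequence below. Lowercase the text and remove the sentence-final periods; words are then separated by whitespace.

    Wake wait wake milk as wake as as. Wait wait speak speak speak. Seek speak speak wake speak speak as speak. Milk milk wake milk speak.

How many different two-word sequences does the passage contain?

26 tokens → 25 bigram windows in total.
Repeated bigrams (each contributes count−1 duplicates):
  speak speak: 4
  wake milk: 2
4 duplicate windows → 25 − 4 = 21 distinct.

21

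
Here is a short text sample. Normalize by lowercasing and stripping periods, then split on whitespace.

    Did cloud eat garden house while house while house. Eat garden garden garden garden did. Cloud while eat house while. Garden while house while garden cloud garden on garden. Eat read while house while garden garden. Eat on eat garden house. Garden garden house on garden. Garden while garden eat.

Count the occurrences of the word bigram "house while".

Scanning the 49 overlapping bigram windows for "house while":
  position 5–6: house while
  position 7–8: house while
  position 19–20: house while
  position 23–24: house while
  position 33–34: house while

5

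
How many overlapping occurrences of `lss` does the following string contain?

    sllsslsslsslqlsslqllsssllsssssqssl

Sliding a length-3 window over the 34 characters (32 positions):
  position 3–5: lss
  position 6–8: lss
  position 9–11: lss
  position 14–16: lss
  position 20–22: lss
  position 25–27: lss

6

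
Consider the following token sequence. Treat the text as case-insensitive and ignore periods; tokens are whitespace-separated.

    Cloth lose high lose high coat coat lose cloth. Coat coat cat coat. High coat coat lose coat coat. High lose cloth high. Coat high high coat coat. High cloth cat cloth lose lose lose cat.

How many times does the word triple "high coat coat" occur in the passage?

3

Scanning the 34 overlapping trigram windows for "high coat coat":
  position 5–7: high coat coat
  position 14–16: high coat coat
  position 26–28: high coat coat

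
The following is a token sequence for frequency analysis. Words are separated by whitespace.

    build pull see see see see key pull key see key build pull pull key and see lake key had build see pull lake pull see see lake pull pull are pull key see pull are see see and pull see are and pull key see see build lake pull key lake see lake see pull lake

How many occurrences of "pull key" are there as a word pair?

Scanning the 56 overlapping bigram windows for "pull key":
  position 8–9: pull key
  position 14–15: pull key
  position 32–33: pull key
  position 44–45: pull key
  position 50–51: pull key

5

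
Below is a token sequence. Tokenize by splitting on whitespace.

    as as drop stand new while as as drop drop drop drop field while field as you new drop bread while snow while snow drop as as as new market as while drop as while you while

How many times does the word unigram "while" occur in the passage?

7

Scanning the 37 tokens for "while":
  position 6: while
  position 14: while
  position 21: while
  position 23: while
  position 32: while
  position 35: while
  position 37: while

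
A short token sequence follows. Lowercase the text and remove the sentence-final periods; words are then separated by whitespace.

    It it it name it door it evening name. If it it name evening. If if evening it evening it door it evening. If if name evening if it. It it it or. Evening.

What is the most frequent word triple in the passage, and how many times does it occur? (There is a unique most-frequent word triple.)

"it it it", 3 times

Trigram frequencies (highest first):
  it it it: 3
  it it name: 2
  it door it: 2
  door it evening: 2
  if it it: 2
  name evening if: 2
  … (18 more, each ≤ 2)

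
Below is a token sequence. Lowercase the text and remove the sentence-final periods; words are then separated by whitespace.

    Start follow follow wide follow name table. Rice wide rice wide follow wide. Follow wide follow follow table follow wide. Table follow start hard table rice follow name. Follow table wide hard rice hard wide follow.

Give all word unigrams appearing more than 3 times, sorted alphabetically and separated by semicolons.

follow; rice; table; wide

Unigram counts meeting the condition (more than 3 times):
  follow: 12
  rice: 4
  table: 5
  wide: 8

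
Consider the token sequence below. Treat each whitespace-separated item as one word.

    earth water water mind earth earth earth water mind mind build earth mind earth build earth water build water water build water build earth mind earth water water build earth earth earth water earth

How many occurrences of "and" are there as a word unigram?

Scanning the 34 tokens for "and":
  (none found)

0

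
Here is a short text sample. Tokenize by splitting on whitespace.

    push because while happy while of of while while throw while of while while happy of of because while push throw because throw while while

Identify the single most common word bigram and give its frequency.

Bigram frequencies (highest first):
  while while: 3
  because while: 2
  while happy: 2
  while of: 2
  of of: 2
  of while: 2
  … (10 more, each ≤ 2)

"while while", 3 times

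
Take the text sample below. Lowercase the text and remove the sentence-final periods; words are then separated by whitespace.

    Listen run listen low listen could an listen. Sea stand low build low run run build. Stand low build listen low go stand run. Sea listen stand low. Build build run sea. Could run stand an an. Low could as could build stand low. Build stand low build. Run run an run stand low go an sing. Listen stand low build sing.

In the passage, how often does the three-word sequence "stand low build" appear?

6

Scanning the 60 overlapping trigram windows for "stand low build":
  position 10–12: stand low build
  position 17–19: stand low build
  position 27–29: stand low build
  position 43–45: stand low build
  position 46–48: stand low build
  position 59–61: stand low build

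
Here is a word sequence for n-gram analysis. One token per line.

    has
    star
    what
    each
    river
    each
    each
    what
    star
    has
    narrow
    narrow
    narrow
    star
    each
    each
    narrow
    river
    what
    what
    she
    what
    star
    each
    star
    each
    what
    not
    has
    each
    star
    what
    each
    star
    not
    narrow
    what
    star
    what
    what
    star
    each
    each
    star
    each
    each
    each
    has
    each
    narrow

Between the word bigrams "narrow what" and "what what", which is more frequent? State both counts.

"narrow what": 1 occurrence
"what what": 2 occurrences

"what what" (2 vs 1)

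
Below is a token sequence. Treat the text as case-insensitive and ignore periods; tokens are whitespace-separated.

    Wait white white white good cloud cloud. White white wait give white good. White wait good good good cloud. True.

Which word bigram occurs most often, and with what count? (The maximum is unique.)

"white white", 3 times

Bigram frequencies (highest first):
  white white: 3
  white good: 2
  good cloud: 2
  white wait: 2
  good good: 2
  wait white: 1
  … (7 more, each ≤ 1)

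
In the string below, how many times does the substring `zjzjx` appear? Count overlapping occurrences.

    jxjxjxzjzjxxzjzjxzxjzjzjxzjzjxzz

4

Sliding a length-5 window over the 32 characters (28 positions):
  position 7–11: zjzjx
  position 13–17: zjzjx
  position 21–25: zjzjx
  position 26–30: zjzjx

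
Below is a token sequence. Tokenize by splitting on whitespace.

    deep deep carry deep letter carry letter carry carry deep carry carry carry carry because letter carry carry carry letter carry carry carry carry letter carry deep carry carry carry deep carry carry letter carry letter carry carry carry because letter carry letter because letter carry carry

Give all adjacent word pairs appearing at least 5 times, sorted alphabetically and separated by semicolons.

carry carry; carry letter; letter carry

Bigram counts meeting the condition (at least 5 times):
  carry carry: 15
  carry letter: 6
  letter carry: 9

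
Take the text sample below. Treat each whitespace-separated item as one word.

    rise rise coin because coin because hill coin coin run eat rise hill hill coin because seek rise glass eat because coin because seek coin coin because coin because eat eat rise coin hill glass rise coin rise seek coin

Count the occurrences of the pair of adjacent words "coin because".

Scanning the 39 overlapping bigram windows for "coin because":
  position 3–4: coin because
  position 5–6: coin because
  position 15–16: coin because
  position 22–23: coin because
  position 26–27: coin because
  position 28–29: coin because

6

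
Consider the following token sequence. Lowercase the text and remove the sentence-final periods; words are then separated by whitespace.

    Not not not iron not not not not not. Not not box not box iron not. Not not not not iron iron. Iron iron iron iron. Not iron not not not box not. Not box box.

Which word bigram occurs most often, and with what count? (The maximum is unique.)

"not not", 15 times

Bigram frequencies (highest first):
  not not: 15
  iron iron: 5
  iron not: 4
  not box: 4
  not iron: 3
  box not: 2
  … (2 more, each ≤ 1)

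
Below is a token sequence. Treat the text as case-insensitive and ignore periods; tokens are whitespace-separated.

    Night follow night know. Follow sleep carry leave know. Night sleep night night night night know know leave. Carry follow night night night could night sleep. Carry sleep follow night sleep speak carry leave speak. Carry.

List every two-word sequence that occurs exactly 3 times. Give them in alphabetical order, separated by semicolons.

follow night; night sleep

Bigram counts meeting the condition (exactly 3 times):
  follow night: 3
  night sleep: 3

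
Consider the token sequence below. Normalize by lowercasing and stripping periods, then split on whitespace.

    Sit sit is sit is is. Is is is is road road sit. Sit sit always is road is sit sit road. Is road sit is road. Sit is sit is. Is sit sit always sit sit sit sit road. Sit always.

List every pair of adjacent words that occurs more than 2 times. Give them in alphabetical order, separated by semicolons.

Bigram counts meeting the condition (more than 2 times):
  is is: 6
  is road: 4
  is sit: 4
  road sit: 4
  sit always: 3
  sit is: 5
  sit sit: 8

is is; is road; is sit; road sit; sit always; sit is; sit sit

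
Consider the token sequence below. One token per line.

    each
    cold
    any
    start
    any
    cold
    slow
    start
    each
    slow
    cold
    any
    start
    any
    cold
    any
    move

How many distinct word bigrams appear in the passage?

17 tokens → 16 bigram windows in total.
Repeated bigrams (each contributes count−1 duplicates):
  cold any: 3
  any cold: 2
  any start: 2
  start any: 2
5 duplicate windows → 16 − 5 = 11 distinct.

11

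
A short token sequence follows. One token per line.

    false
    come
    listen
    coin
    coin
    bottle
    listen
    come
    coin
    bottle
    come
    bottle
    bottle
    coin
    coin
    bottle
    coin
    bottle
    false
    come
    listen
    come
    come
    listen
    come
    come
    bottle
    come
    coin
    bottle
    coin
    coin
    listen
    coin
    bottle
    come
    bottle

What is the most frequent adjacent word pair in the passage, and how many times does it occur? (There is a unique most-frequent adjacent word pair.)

"coin bottle", 6 times

Bigram frequencies (highest first):
  coin bottle: 6
  come listen: 3
  coin coin: 3
  listen come: 3
  bottle come: 3
  come bottle: 3
  … (9 more, each ≤ 3)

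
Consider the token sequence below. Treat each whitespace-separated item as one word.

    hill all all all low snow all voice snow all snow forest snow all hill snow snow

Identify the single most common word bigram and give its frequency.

Bigram frequencies (highest first):
  snow all: 3
  all all: 2
  hill all: 1
  all low: 1
  low snow: 1
  all voice: 1
  … (7 more, each ≤ 1)

"snow all", 3 times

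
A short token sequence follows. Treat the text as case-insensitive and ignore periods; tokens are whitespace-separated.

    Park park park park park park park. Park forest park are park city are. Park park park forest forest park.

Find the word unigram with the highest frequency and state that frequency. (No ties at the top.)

"park", 14 times

Unigram frequencies (highest first):
  park: 14
  forest: 3
  are: 2
  city: 1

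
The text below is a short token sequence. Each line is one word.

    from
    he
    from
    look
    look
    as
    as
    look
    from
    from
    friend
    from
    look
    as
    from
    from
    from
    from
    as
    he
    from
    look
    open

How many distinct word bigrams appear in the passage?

15

23 tokens → 22 bigram windows in total.
Repeated bigrams (each contributes count−1 duplicates):
  from from: 4
  from look: 3
  he from: 2
  look as: 2
7 duplicate windows → 22 − 7 = 15 distinct.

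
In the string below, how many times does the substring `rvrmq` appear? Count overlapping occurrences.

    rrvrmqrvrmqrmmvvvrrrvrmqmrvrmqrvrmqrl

Sliding a length-5 window over the 37 characters (33 positions):
  position 2–6: rvrmq
  position 7–11: rvrmq
  position 20–24: rvrmq
  position 26–30: rvrmq
  position 31–35: rvrmq

5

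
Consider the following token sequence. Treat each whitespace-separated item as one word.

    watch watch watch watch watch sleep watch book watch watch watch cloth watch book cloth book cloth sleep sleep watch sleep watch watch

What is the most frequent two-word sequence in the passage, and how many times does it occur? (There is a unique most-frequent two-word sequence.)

"watch watch", 7 times

Bigram frequencies (highest first):
  watch watch: 7
  sleep watch: 3
  watch sleep: 2
  watch book: 2
  book cloth: 2
  book watch: 1
  … (5 more, each ≤ 1)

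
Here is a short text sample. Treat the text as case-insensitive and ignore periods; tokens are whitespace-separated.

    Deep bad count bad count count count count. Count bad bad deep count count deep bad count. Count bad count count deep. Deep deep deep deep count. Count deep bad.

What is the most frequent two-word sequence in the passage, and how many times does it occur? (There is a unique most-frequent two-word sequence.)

"count count", 8 times

Bigram frequencies (highest first):
  count count: 8
  bad count: 4
  deep deep: 4
  deep bad: 3
  count bad: 3
  count deep: 3
  … (3 more, each ≤ 2)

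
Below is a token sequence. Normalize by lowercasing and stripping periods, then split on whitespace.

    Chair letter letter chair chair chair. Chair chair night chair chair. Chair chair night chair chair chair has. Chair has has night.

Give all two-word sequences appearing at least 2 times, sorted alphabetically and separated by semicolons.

Bigram counts meeting the condition (at least 2 times):
  chair chair: 9
  chair has: 2
  chair night: 2
  night chair: 2

chair chair; chair has; chair night; night chair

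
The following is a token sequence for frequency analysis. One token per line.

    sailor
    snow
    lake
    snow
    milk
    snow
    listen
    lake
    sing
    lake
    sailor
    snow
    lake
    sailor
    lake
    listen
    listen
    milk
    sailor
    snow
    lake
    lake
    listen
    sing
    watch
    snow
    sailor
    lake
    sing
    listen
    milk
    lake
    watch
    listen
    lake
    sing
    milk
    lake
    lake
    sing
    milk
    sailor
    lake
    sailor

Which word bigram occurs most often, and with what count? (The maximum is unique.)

Bigram frequencies (highest first):
  lake sing: 4
  sailor snow: 3
  snow lake: 3
  lake sailor: 3
  sailor lake: 3
  listen lake: 2
  … (19 more, each ≤ 2)

"lake sing", 4 times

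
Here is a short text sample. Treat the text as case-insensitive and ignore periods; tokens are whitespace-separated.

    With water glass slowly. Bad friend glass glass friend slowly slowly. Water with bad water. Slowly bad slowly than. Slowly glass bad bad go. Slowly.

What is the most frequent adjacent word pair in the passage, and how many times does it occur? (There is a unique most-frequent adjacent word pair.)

"slowly bad", 2 times

Bigram frequencies (highest first):
  slowly bad: 2
  with water: 1
  water glass: 1
  glass slowly: 1
  bad friend: 1
  friend glass: 1
  … (17 more, each ≤ 1)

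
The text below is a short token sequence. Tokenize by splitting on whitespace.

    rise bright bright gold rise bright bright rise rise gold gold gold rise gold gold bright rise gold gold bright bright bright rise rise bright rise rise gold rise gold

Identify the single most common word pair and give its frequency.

Bigram frequencies (highest first):
  rise gold: 5
  bright bright: 4
  bright rise: 4
  gold gold: 4
  rise bright: 3
  gold rise: 3
  … (3 more, each ≤ 3)

"rise gold", 5 times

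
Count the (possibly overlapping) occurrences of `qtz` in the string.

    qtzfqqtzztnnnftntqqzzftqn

2

Sliding a length-3 window over the 25 characters (23 positions):
  position 1–3: qtz
  position 6–8: qtz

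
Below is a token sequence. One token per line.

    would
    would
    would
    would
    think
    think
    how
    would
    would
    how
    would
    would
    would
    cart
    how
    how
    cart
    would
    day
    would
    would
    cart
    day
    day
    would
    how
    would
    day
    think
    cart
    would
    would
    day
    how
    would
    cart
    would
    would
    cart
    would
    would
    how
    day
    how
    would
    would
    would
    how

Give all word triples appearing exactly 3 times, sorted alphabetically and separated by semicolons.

Trigram counts meeting the condition (exactly 3 times):
  cart would would: 3
  how would would: 3
  would would cart: 3
  would would how: 3

cart would would; how would would; would would cart; would would how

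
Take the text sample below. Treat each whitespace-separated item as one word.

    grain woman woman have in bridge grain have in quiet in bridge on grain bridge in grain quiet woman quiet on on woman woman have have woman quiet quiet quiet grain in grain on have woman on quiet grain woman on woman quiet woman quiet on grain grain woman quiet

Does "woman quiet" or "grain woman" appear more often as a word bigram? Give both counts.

"woman quiet": 5 occurrences
"grain woman": 3 occurrences

"woman quiet" (5 vs 3)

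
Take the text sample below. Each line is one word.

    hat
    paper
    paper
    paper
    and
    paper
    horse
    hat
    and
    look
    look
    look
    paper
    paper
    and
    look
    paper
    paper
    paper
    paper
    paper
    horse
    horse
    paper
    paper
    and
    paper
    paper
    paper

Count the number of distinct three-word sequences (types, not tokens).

29 tokens → 27 trigram windows in total.
Repeated trigrams (each contributes count−1 duplicates):
  paper paper paper: 5
  paper paper and: 3
  look paper paper: 2
  paper and paper: 2
8 duplicate windows → 27 − 8 = 19 distinct.

19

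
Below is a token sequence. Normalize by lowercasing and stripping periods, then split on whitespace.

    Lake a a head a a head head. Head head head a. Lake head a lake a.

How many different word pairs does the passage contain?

17 tokens → 16 bigram windows in total.
Repeated bigrams (each contributes count−1 duplicates):
  head head: 4
  head a: 3
  a a: 2
  a head: 2
  a lake: 2
  lake a: 2
9 duplicate windows → 16 − 9 = 7 distinct.

7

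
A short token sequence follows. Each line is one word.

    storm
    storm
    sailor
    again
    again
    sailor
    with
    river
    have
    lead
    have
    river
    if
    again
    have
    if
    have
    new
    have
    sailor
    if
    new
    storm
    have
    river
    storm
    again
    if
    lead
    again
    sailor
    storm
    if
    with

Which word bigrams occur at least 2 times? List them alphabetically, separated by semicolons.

Bigram counts meeting the condition (at least 2 times):
  again sailor: 2
  have river: 2

again sailor; have river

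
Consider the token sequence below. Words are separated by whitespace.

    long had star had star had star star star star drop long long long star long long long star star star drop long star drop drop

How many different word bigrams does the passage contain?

26 tokens → 25 bigram windows in total.
Repeated bigrams (each contributes count−1 duplicates):
  star star: 5
  long long: 4
  had star: 3
  long star: 3
  star drop: 3
  drop long: 2
  star had: 2
15 duplicate windows → 25 − 15 = 10 distinct.

10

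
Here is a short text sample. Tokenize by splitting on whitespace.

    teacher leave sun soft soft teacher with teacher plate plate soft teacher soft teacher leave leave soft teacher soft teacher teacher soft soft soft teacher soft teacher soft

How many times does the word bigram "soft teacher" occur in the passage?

7

Scanning the 27 overlapping bigram windows for "soft teacher":
  position 5–6: soft teacher
  position 11–12: soft teacher
  position 13–14: soft teacher
  position 17–18: soft teacher
  position 19–20: soft teacher
  position 24–25: soft teacher
  position 26–27: soft teacher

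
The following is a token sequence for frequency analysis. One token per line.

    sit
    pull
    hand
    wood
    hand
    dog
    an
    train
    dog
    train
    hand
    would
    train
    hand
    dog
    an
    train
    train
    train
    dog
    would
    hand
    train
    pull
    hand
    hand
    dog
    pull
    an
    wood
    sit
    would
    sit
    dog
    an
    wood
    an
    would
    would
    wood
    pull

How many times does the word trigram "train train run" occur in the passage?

0

Scanning the 39 overlapping trigram windows for "train train run":
  (none found)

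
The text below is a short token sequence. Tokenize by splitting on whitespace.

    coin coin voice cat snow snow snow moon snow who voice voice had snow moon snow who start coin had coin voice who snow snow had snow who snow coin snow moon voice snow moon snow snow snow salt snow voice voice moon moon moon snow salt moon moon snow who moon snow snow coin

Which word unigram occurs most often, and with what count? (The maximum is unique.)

Unigram frequencies (highest first):
  snow: 20
  moon: 10
  voice: 7
  coin: 6
  who: 5
  had: 3
  … (3 more, each ≤ 2)

"snow", 20 times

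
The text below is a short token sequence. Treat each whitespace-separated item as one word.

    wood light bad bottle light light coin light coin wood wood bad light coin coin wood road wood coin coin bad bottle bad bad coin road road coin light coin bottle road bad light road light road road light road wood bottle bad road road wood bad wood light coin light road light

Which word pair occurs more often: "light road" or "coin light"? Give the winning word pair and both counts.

"light road" (4 vs 3)

"light road": 4 occurrences
"coin light": 3 occurrences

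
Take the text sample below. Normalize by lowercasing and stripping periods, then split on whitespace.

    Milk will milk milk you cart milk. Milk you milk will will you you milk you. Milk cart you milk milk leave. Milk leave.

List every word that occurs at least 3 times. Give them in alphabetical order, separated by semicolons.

milk; will; you

Unigram counts meeting the condition (at least 3 times):
  milk: 11
  will: 3
  you: 6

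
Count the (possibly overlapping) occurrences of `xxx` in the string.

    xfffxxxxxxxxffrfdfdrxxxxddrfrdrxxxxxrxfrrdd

Sliding a length-3 window over the 43 characters (41 positions):
  position 5–7: xxx
  position 6–8: xxx
  position 7–9: xxx
  position 8–10: xxx
  position 9–11: xxx
  position 10–12: xxx
  position 21–23: xxx
  position 22–24: xxx
  position 32–34: xxx
  position 33–35: xxx
  … (1 more)

11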